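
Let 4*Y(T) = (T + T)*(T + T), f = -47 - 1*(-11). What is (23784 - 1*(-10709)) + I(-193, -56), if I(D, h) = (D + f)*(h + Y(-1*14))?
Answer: 2433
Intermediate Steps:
f = -36 (f = -47 + 11 = -36)
Y(T) = T**2 (Y(T) = ((T + T)*(T + T))/4 = ((2*T)*(2*T))/4 = (4*T**2)/4 = T**2)
I(D, h) = (-36 + D)*(196 + h) (I(D, h) = (D - 36)*(h + (-1*14)**2) = (-36 + D)*(h + (-14)**2) = (-36 + D)*(h + 196) = (-36 + D)*(196 + h))
(23784 - 1*(-10709)) + I(-193, -56) = (23784 - 1*(-10709)) + (-7056 - 36*(-56) + 196*(-193) - 193*(-56)) = (23784 + 10709) + (-7056 + 2016 - 37828 + 10808) = 34493 - 32060 = 2433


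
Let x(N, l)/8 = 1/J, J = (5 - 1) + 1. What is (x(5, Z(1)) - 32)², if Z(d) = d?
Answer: 23104/25 ≈ 924.16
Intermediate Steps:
J = 5 (J = 4 + 1 = 5)
x(N, l) = 8/5
(x(5, Z(1)) - 32)² = (8/5 - 32)² = (-152/5)² = 23104/25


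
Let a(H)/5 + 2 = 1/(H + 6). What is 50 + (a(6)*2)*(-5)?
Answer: 875/6 ≈ 145.83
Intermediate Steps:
a(H) = -10 + 5/(6 + H) (a(H) = -10 + 5/(H + 6) = -10 + 5/(6 + H))
50 + (a(6)*2)*(-5) = 50 + ((5*(-11 - 2*6)/(6 + 6))*2)*(-5) = 50 + ((5*(-11 - 12)/12)*2)*(-5) = 50 + ((5*(1/12)*(-23))*2)*(-5) = 50 - 115/12*2*(-5) = 50 - 115/6*(-5) = 50 + 575/6 = 875/6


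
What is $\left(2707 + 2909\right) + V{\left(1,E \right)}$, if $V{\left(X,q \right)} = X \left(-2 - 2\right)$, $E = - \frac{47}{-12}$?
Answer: $5612$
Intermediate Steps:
$E = \frac{47}{12}$ ($E = \left(-47\right) \left(- \frac{1}{12}\right) = \frac{47}{12} \approx 3.9167$)
$V{\left(X,q \right)} = - 4 X$ ($V{\left(X,q \right)} = X \left(-4\right) = - 4 X$)
$\left(2707 + 2909\right) + V{\left(1,E \right)} = \left(2707 + 2909\right) - 4 = 5616 - 4 = 5612$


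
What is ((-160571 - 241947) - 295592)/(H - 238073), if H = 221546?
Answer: 99730/2361 ≈ 42.241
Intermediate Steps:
((-160571 - 241947) - 295592)/(H - 238073) = ((-160571 - 241947) - 295592)/(221546 - 238073) = (-402518 - 295592)/(-16527) = -698110*(-1/16527) = 99730/2361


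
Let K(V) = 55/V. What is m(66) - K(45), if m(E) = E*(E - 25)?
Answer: 24343/9 ≈ 2704.8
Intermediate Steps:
m(E) = E*(-25 + E)
m(66) - K(45) = 66*(-25 + 66) - 55/45 = 66*41 - 55/45 = 2706 - 1*11/9 = 2706 - 11/9 = 24343/9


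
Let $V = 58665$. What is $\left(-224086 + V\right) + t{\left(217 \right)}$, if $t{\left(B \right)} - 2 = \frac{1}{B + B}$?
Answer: $- \frac{71791845}{434} \approx -1.6542 \cdot 10^{5}$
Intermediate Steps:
$t{\left(B \right)} = 2 + \frac{1}{2 B}$ ($t{\left(B \right)} = 2 + \frac{1}{B + B} = 2 + \frac{1}{2 B}$)
$\left(-224086 + V\right) + t{\left(217 \right)} = \left(-224086 + 58665\right) + \left(2 + \frac{1}{2 \cdot 217}\right) = -165421 + \left(2 + \frac{1}{2} \cdot \frac{1}{217}\right) = -165421 + \left(2 + \frac{1}{434}\right) = -165421 + \frac{869}{434} = - \frac{71791845}{434}$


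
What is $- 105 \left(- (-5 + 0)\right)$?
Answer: $-525$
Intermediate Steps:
$- 105 \left(- (-5 + 0)\right) = - 105 \left(\left(-1\right) \left(-5\right)\right) = \left(-105\right) 5 = -525$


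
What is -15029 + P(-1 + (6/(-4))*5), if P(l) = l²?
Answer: -59827/4 ≈ -14957.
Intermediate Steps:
-15029 + P(-1 + (6/(-4))*5) = -15029 + (-1 + (6/(-4))*5)² = -15029 + (-1 + (6*(-¼))*5)² = -15029 + (-1 - 3/2*5)² = -15029 + (-1 - 15/2)² = -15029 + (-17/2)² = -15029 + 289/4 = -59827/4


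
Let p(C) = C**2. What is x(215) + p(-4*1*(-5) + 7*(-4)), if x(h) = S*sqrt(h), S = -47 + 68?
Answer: 64 + 21*sqrt(215) ≈ 371.92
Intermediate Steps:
S = 21
x(h) = 21*sqrt(h)
x(215) + p(-4*1*(-5) + 7*(-4)) = 21*sqrt(215) + (-4*1*(-5) + 7*(-4))**2 = 21*sqrt(215) + (-4*(-5) - 28)**2 = 21*sqrt(215) + (20 - 28)**2 = 21*sqrt(215) + (-8)**2 = 21*sqrt(215) + 64 = 64 + 21*sqrt(215)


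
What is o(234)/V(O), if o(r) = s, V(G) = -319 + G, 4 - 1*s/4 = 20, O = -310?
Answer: 64/629 ≈ 0.10175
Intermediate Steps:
s = -64 (s = 16 - 4*20 = 16 - 80 = -64)
o(r) = -64
o(234)/V(O) = -64/(-319 - 310) = -64/(-629) = -64*(-1/629) = 64/629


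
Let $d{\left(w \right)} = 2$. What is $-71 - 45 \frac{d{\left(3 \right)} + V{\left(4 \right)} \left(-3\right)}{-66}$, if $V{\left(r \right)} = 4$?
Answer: $- \frac{856}{11} \approx -77.818$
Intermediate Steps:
$-71 - 45 \frac{d{\left(3 \right)} + V{\left(4 \right)} \left(-3\right)}{-66} = -71 - 45 \frac{2 + 4 \left(-3\right)}{-66} = -71 - 45 \left(2 - 12\right) \left(- \frac{1}{66}\right) = -71 - 45 \left(\left(-10\right) \left(- \frac{1}{66}\right)\right) = -71 - \frac{75}{11} = - \frac{856}{11}$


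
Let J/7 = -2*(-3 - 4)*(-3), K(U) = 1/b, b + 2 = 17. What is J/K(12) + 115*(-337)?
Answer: -43165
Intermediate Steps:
b = 15 (b = -2 + 17 = 15)
K(U) = 1/15
J = -294 (J = 7*(-2*(-3 - 4)*(-3)) = 7*(-2*(-7)*(-3)) = 7*(14*(-3)) = 7*(-42) = -294)
J/K(12) + 115*(-337) = -294/1/15 + 115*(-337) = -294*15 - 38755 = -4410 - 38755 = -43165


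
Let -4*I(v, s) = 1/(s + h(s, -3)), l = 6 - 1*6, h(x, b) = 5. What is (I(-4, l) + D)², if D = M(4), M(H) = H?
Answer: 6241/400 ≈ 15.602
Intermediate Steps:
l = 0 (l = 6 - 6 = 0)
I(v, s) = -1/(4*(5 + s)) (I(v, s) = -1/(4*(s + 5)) = -1/(4*(5 + s)))
D = 4
(I(-4, l) + D)² = (-1/(20 + 4*0) + 4)² = (-1/(20 + 0) + 4)² = (-1/20 + 4)² = (79/20)² = 6241/400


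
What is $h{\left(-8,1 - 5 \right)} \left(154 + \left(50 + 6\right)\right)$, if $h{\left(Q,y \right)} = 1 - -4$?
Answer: $1050$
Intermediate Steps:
$h{\left(Q,y \right)} = 5$ ($h{\left(Q,y \right)} = 1 + 4 = 5$)
$h{\left(-8,1 - 5 \right)} \left(154 + \left(50 + 6\right)\right) = 5 \left(154 + \left(50 + 6\right)\right) = 5 \left(154 + 56\right) = 5 \cdot 210 = 1050$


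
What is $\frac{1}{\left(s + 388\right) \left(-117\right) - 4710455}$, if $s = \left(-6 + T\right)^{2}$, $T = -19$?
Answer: $- \frac{1}{4828976} \approx -2.0708 \cdot 10^{-7}$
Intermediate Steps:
$s = 625$ ($s = \left(-6 - 19\right)^{2} = \left(-25\right)^{2} = 625$)
$\frac{1}{\left(s + 388\right) \left(-117\right) - 4710455} = \frac{1}{\left(625 + 388\right) \left(-117\right) - 4710455} = \frac{1}{1013 \left(-117\right) - 4710455} = \frac{1}{-118521 - 4710455} = \frac{1}{-4828976} = - \frac{1}{4828976}$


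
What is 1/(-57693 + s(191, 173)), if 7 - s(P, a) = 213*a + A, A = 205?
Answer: -1/94740 ≈ -1.0555e-5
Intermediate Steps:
s(P, a) = -198 - 213*a (s(P, a) = 7 - (213*a + 205) = 7 - (205 + 213*a) = 7 + (-205 - 213*a) = -198 - 213*a)
1/(-57693 + s(191, 173)) = 1/(-57693 + (-198 - 213*173)) = 1/(-57693 + (-198 - 36849)) = 1/(-57693 - 37047) = 1/(-94740) = -1/94740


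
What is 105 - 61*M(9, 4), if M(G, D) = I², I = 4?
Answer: -871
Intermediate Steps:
M(G, D) = 16 (M(G, D) = 4² = 16)
105 - 61*M(9, 4) = 105 - 61*16 = 105 - 976 = -871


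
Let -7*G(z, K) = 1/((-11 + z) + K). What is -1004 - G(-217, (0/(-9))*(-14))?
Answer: -1602385/1596 ≈ -1004.0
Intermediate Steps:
G(z, K) = -1/(7*(-11 + K + z)) (G(z, K) = -1/(7*((-11 + z) + K)) = -1/(7*(-11 + K + z)))
-1004 - G(-217, (0/(-9))*(-14)) = -1004 - (-1)/(-77 + 7*((0/(-9))*(-14)) + 7*(-217)) = -1004 - (-1)/(-77 + 7*((0*(-1/9))*(-14)) - 1519) = -1004 - (-1)/(-77 + 7*(0*(-14)) - 1519) = -1004 - (-1)/(-77 + 7*0 - 1519) = -1004 - (-1)/(-77 + 0 - 1519) = -1004 - (-1)/(-1596) = -1004 - (-1)*(-1)/1596 = -1004 - 1*1/1596 = -1004 - 1/1596 = -1602385/1596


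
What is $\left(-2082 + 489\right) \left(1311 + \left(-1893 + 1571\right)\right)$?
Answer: $-1575477$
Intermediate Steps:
$\left(-2082 + 489\right) \left(1311 + \left(-1893 + 1571\right)\right) = - 1593 \left(1311 - 322\right) = \left(-1593\right) 989 = -1575477$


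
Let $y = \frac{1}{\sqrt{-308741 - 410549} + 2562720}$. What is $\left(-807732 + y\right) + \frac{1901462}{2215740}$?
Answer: $- \frac{587703116350106496082181}{727597446611322030} - \frac{i \sqrt{719290}}{6567534517690} \approx -8.0773 \cdot 10^{5} - 1.2914 \cdot 10^{-10} i$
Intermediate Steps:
$y = \frac{1}{2562720 + i \sqrt{719290}}$ ($y = \frac{1}{\sqrt{-719290} + 2562720} = \frac{1}{i \sqrt{719290} + 2562720} = \frac{1}{2562720 + i \sqrt{719290}} \approx 3.9021 \cdot 10^{-7} - 1.29 \cdot 10^{-10} i$)
$\left(-807732 + y\right) + \frac{1901462}{2215740} = \left(-807732 + \left(\frac{256272}{656753451769} - \frac{i \sqrt{719290}}{6567534517690}\right)\right) + \frac{1901462}{2215740} = \left(- \frac{530480779104021636}{656753451769} - \frac{i \sqrt{719290}}{6567534517690}\right) + 1901462 \cdot \frac{1}{2215740} = \left(- \frac{530480779104021636}{656753451769} - \frac{i \sqrt{719290}}{6567534517690}\right) + \frac{950731}{1107870} = - \frac{587703116350106496082181}{727597446611322030} - \frac{i \sqrt{719290}}{6567534517690}$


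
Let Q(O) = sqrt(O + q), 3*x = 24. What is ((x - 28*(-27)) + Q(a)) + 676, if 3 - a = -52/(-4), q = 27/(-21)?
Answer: 1440 + I*sqrt(553)/7 ≈ 1440.0 + 3.3594*I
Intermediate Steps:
x = 8 (x = (1/3)*24 = 8)
q = -9/7 (q = 27*(-1/21) = -9/7 ≈ -1.2857)
a = -10 (a = 3 - (-52)/(-4) = 3 - (-52)*(-1)/4 = 3 - 1*13 = 3 - 13 = -10)
Q(O) = sqrt(-9/7 + O) (Q(O) = sqrt(O - 9/7) = sqrt(-9/7 + O))
((x - 28*(-27)) + Q(a)) + 676 = ((8 - 28*(-27)) + sqrt(-63 + 49*(-10))/7) + 676 = ((8 + 756) + sqrt(-63 - 490)/7) + 676 = (764 + sqrt(-553)/7) + 676 = (764 + (I*sqrt(553))/7) + 676 = (764 + I*sqrt(553)/7) + 676 = 1440 + I*sqrt(553)/7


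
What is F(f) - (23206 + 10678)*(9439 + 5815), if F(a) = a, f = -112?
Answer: -516866648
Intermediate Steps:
F(f) - (23206 + 10678)*(9439 + 5815) = -112 - (23206 + 10678)*(9439 + 5815) = -112 - 33884*15254 = -112 - 1*516866536 = -112 - 516866536 = -516866648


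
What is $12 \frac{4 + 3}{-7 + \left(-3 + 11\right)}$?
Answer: $84$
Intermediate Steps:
$12 \frac{4 + 3}{-7 + \left(-3 + 11\right)} = 12 \frac{7}{-7 + 8} = 12 \cdot \frac{7}{1} = 12 \cdot 7 \cdot 1 = 12 \cdot 7 = 84$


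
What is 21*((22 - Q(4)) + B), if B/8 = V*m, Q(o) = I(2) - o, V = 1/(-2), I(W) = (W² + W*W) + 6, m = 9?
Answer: -504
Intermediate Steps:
I(W) = 6 + 2*W² (I(W) = (W² + W²) + 6 = 2*W² + 6 = 6 + 2*W²)
V = -½ ≈ -0.50000
Q(o) = 14 - o (Q(o) = (6 + 2*2²) - o = (6 + 2*4) - o = (6 + 8) - o = 14 - o)
B = -36 (B = 8*(-½*9) = 8*(-9/2) = -36)
21*((22 - Q(4)) + B) = 21*((22 - (14 - 1*4)) - 36) = 21*((22 - (14 - 4)) - 36) = 21*((22 - 1*10) - 36) = 21*((22 - 10) - 36) = 21*(12 - 36) = 21*(-24) = -504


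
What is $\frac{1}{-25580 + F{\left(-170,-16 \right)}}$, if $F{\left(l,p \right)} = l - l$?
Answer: $- \frac{1}{25580} \approx -3.9093 \cdot 10^{-5}$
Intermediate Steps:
$F{\left(l,p \right)} = 0$
$\frac{1}{-25580 + F{\left(-170,-16 \right)}} = \frac{1}{-25580 + 0} = \frac{1}{-25580} = - \frac{1}{25580}$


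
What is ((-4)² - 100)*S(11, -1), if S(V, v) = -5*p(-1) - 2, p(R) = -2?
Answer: -672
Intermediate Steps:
S(V, v) = 8 (S(V, v) = -5*(-2) - 2 = 10 - 2 = 8)
((-4)² - 100)*S(11, -1) = ((-4)² - 100)*8 = (16 - 100)*8 = -84*8 = -672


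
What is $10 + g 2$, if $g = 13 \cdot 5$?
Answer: $140$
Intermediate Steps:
$g = 65$
$10 + g 2 = 10 + 65 \cdot 2 = 10 + 130 = 140$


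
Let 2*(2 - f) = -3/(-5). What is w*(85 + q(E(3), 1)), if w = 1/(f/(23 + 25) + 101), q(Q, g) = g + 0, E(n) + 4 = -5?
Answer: 41280/48497 ≈ 0.85119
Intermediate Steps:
E(n) = -9 (E(n) = -4 - 5 = -9)
f = 17/10 (f = 2 - (-3)/(2*(-5)) = 2 - (-3)*(-1)/(2*5) = 2 - 1/2*3/5 = 2 - 3/10 = 17/10 ≈ 1.7000)
q(Q, g) = g
w = 480/48497 (w = 1/(17/(10*(23 + 25)) + 101) = 1/((17/10)/48 + 101) = 1/((17/10)*(1/48) + 101) = 1/(17/480 + 101) = 1/(48497/480) = 480/48497 ≈ 0.0098975)
w*(85 + q(E(3), 1)) = 480*(85 + 1)/48497 = (480/48497)*86 = 41280/48497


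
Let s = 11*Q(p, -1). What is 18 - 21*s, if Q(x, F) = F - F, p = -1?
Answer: 18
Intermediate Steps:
Q(x, F) = 0
s = 0 (s = 11*0 = 0)
18 - 21*s = 18 - 21*0 = 18 + 0 = 18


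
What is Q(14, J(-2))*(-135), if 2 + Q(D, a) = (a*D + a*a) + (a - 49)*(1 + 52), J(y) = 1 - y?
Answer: 322515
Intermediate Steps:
Q(D, a) = -2599 + a**2 + 53*a + D*a (Q(D, a) = -2 + ((a*D + a*a) + (a - 49)*(1 + 52)) = -2 + ((D*a + a**2) + (-49 + a)*53) = -2 + ((a**2 + D*a) + (-2597 + 53*a)) = -2 + (-2597 + a**2 + 53*a + D*a) = -2599 + a**2 + 53*a + D*a)
Q(14, J(-2))*(-135) = (-2599 + (1 - 1*(-2))**2 + 53*(1 - 1*(-2)) + 14*(1 - 1*(-2)))*(-135) = (-2599 + (1 + 2)**2 + 53*(1 + 2) + 14*(1 + 2))*(-135) = (-2599 + 3**2 + 53*3 + 14*3)*(-135) = (-2599 + 9 + 159 + 42)*(-135) = -2389*(-135) = 322515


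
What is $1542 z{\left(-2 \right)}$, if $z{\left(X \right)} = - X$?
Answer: $3084$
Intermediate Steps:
$1542 z{\left(-2 \right)} = 1542 \left(\left(-1\right) \left(-2\right)\right) = 1542 \cdot 2 = 3084$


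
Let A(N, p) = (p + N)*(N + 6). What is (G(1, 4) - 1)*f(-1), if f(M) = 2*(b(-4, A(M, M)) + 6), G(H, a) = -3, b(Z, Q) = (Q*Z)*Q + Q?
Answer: 3232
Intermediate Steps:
A(N, p) = (6 + N)*(N + p) (A(N, p) = (N + p)*(6 + N) = (6 + N)*(N + p))
b(Z, Q) = Q + Z*Q**2 (b(Z, Q) = Z*Q**2 + Q = Q + Z*Q**2)
f(M) = 12 + 2*(2*M**2 + 12*M)*(1 - 48*M - 8*M**2) (f(M) = 2*((M**2 + 6*M + 6*M + M*M)*(1 + (M**2 + 6*M + 6*M + M*M)*(-4)) + 6) = 2*((M**2 + 6*M + 6*M + M**2)*(1 + (M**2 + 6*M + 6*M + M**2)*(-4)) + 6) = 2*((2*M**2 + 12*M)*(1 + (2*M**2 + 12*M)*(-4)) + 6) = 2*((2*M**2 + 12*M)*(1 + (-48*M - 8*M**2)) + 6) = 2*((2*M**2 + 12*M)*(1 - 48*M - 8*M**2) + 6) = 2*(6 + (2*M**2 + 12*M)*(1 - 48*M - 8*M**2)) = 12 + 2*(2*M**2 + 12*M)*(1 - 48*M - 8*M**2))
(G(1, 4) - 1)*f(-1) = (-3 - 1)*(12 + 4*(-1)*(6 - 1)*(1 - 48*(-1) - 8*(-1)**2)) = -4*(12 + 4*(-1)*5*(1 + 48 - 8*1)) = -4*(12 + 4*(-1)*5*(1 + 48 - 8)) = -4*(12 + 4*(-1)*5*41) = -4*(12 - 820) = -4*(-808) = 3232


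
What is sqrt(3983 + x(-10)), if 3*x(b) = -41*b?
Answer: sqrt(37077)/3 ≈ 64.185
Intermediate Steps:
x(b) = -41*b/3 (x(b) = (-41*b)/3 = -41*b/3)
sqrt(3983 + x(-10)) = sqrt(3983 - 41/3*(-10)) = sqrt(3983 + 410/3) = sqrt(12359/3) = sqrt(37077)/3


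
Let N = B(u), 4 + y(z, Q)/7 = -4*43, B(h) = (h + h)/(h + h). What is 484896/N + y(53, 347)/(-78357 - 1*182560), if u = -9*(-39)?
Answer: 126517610864/260917 ≈ 4.8490e+5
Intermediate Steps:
u = 351
B(h) = 1 (B(h) = (2*h)/((2*h)) = (2*h)*(1/(2*h)) = 1)
y(z, Q) = -1232 (y(z, Q) = -28 + 7*(-4*43) = -28 + 7*(-172) = -28 - 1204 = -1232)
N = 1
484896/N + y(53, 347)/(-78357 - 1*182560) = 484896/1 - 1232/(-78357 - 1*182560) = 484896*1 - 1232/(-78357 - 182560) = 484896 - 1232/(-260917) = 484896 - 1232*(-1/260917) = 484896 + 1232/260917 = 126517610864/260917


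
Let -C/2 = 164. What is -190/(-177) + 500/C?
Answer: -6545/14514 ≈ -0.45094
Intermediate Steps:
C = -328 (C = -2*164 = -328)
-190/(-177) + 500/C = -190/(-177) + 500/(-328) = -190*(-1/177) + 500*(-1/328) = 190/177 - 125/82 = -6545/14514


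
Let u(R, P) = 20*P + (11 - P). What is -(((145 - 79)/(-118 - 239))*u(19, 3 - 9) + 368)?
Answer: -46058/119 ≈ -387.04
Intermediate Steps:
u(R, P) = 11 + 19*P
-(((145 - 79)/(-118 - 239))*u(19, 3 - 9) + 368) = -(((145 - 79)/(-118 - 239))*(11 + 19*(3 - 9)) + 368) = -((66/(-357))*(11 + 19*(-6)) + 368) = -((66*(-1/357))*(11 - 114) + 368) = -(-22/119*(-103) + 368) = -(2266/119 + 368) = -1*46058/119 = -46058/119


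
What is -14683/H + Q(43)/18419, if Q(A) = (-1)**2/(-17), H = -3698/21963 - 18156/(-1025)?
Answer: -103501178936453453/123674121796694 ≈ -836.89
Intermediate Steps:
H = 394969778/22512075 (H = -3698*1/21963 - 18156*(-1/1025) = -3698/21963 + 18156/1025 = 394969778/22512075 ≈ 17.545)
Q(A) = -1/17 (Q(A) = 1*(-1/17) = -1/17)
-14683/H + Q(43)/18419 = -14683/394969778/22512075 - 1/17/18419 = -14683*22512075/394969778 - 1/17*1/18419 = -330544797225/394969778 - 1/313123 = -103501178936453453/123674121796694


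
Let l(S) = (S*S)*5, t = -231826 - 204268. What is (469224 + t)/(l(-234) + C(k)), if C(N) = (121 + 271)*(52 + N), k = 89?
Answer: 16565/164526 ≈ 0.10068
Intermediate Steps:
t = -436094
C(N) = 20384 + 392*N (C(N) = 392*(52 + N) = 20384 + 392*N)
l(S) = 5*S**2 (l(S) = S**2*5 = 5*S**2)
(469224 + t)/(l(-234) + C(k)) = (469224 - 436094)/(5*(-234)**2 + (20384 + 392*89)) = 33130/(5*54756 + (20384 + 34888)) = 33130/(273780 + 55272) = 33130/329052 = 33130*(1/329052) = 16565/164526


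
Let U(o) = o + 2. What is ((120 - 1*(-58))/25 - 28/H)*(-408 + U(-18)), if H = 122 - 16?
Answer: -72672/25 ≈ -2906.9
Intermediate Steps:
U(o) = 2 + o
H = 106
((120 - 1*(-58))/25 - 28/H)*(-408 + U(-18)) = ((120 - 1*(-58))/25 - 28/106)*(-408 + (2 - 18)) = ((120 + 58)*(1/25) - 28*1/106)*(-408 - 16) = (178*(1/25) - 14/53)*(-424) = (178/25 - 14/53)*(-424) = (9084/1325)*(-424) = -72672/25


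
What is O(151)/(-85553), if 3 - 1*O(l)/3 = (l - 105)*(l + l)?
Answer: 41667/85553 ≈ 0.48703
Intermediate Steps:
O(l) = 9 - 6*l*(-105 + l) (O(l) = 9 - 3*(l - 105)*(l + l) = 9 - 3*(-105 + l)*2*l = 9 - 6*l*(-105 + l))
O(151)/(-85553) = (9 - 6*151**2 + 630*151)/(-85553) = (9 - 6*22801 + 95130)*(-1/85553) = (9 - 136806 + 95130)*(-1/85553) = -41667*(-1/85553) = 41667/85553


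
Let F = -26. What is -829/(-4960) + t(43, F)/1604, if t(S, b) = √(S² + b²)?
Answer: 829/4960 + 5*√101/1604 ≈ 0.19846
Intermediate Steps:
-829/(-4960) + t(43, F)/1604 = -829/(-4960) + √(43² + (-26)²)/1604 = -829*(-1/4960) + √(1849 + 676)*(1/1604) = 829/4960 + √2525*(1/1604) = 829/4960 + (5*√101)*(1/1604) = 829/4960 + 5*√101/1604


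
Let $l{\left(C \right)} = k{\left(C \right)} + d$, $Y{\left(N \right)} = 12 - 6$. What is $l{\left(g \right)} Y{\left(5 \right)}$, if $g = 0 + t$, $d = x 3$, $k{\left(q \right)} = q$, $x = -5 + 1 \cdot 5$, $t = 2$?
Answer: $12$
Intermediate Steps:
$x = 0$ ($x = -5 + 5 = 0$)
$d = 0$ ($d = 0 \cdot 3 = 0$)
$g = 2$ ($g = 0 + 2 = 2$)
$Y{\left(N \right)} = 6$ ($Y{\left(N \right)} = 12 - 6 = 6$)
$l{\left(C \right)} = C$ ($l{\left(C \right)} = C + 0 = C$)
$l{\left(g \right)} Y{\left(5 \right)} = 2 \cdot 6 = 12$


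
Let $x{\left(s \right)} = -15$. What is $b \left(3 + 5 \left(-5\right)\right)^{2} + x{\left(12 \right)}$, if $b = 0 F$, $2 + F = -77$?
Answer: $-15$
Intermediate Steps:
$F = -79$ ($F = -2 - 77 = -79$)
$b = 0$ ($b = 0 \left(-79\right) = 0$)
$b \left(3 + 5 \left(-5\right)\right)^{2} + x{\left(12 \right)} = 0 \left(3 + 5 \left(-5\right)\right)^{2} - 15 = 0 \left(3 - 25\right)^{2} - 15 = 0 \left(-22\right)^{2} - 15 = 0 \cdot 484 - 15 = 0 - 15 = -15$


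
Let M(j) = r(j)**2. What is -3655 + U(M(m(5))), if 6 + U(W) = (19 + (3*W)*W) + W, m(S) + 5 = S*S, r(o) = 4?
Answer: -2858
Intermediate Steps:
m(S) = -5 + S**2 (m(S) = -5 + S*S = -5 + S**2)
M(j) = 16 (M(j) = 4**2 = 16)
U(W) = 13 + W + 3*W**2 (U(W) = -6 + ((19 + (3*W)*W) + W) = -6 + ((19 + 3*W**2) + W) = -6 + (19 + W + 3*W**2) = 13 + W + 3*W**2)
-3655 + U(M(m(5))) = -3655 + (13 + 16 + 3*16**2) = -3655 + (13 + 16 + 3*256) = -3655 + (13 + 16 + 768) = -3655 + 797 = -2858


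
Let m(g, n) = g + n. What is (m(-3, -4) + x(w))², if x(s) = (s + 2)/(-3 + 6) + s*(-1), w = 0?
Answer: 361/9 ≈ 40.111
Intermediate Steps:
x(s) = ⅔ - 2*s/3 (x(s) = (2 + s)/3 - s = (2 + s)*(⅓) - s = (⅔ + s/3) - s = ⅔ - 2*s/3)
(m(-3, -4) + x(w))² = ((-3 - 4) + (⅔ - ⅔*0))² = (-7 + (⅔ + 0))² = (-7 + ⅔)² = (-19/3)² = 361/9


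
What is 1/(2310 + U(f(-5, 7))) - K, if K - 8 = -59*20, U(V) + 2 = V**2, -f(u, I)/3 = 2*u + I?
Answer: 2799909/2389 ≈ 1172.0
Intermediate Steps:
f(u, I) = -6*u - 3*I (f(u, I) = -3*(2*u + I) = -3*(I + 2*u) = -6*u - 3*I)
U(V) = -2 + V**2
K = -1172 (K = 8 - 59*20 = 8 - 1180 = -1172)
1/(2310 + U(f(-5, 7))) - K = 1/(2310 + (-2 + (-6*(-5) - 3*7)**2)) - 1*(-1172) = 1/(2310 + (-2 + (30 - 21)**2)) + 1172 = 1/(2310 + (-2 + 9**2)) + 1172 = 1/(2310 + (-2 + 81)) + 1172 = 1/(2310 + 79) + 1172 = 1/2389 + 1172 = 2799909/2389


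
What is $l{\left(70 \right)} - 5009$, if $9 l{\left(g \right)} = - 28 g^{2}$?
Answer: $- \frac{182281}{9} \approx -20253.0$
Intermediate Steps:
$l{\left(g \right)} = - \frac{28 g^{2}}{9}$ ($l{\left(g \right)} = \frac{\left(-28\right) g^{2}}{9} = - \frac{28 g^{2}}{9}$)
$l{\left(70 \right)} - 5009 = - \frac{28 \cdot 70^{2}}{9} - 5009 = \left(- \frac{28}{9}\right) 4900 - 5009 = - \frac{137200}{9} - 5009 = - \frac{182281}{9}$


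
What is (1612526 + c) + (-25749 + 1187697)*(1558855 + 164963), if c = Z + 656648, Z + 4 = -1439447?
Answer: 2002987707187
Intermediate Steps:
Z = -1439451 (Z = -4 - 1439447 = -1439451)
c = -782803 (c = -1439451 + 656648 = -782803)
(1612526 + c) + (-25749 + 1187697)*(1558855 + 164963) = (1612526 - 782803) + (-25749 + 1187697)*(1558855 + 164963) = 829723 + 1161948*1723818 = 829723 + 2002986877464 = 2002987707187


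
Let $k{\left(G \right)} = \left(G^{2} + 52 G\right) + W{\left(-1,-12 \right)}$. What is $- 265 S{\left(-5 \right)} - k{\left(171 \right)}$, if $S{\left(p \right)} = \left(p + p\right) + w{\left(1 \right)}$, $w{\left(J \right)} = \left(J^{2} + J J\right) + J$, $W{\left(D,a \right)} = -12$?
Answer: $-36266$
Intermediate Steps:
$w{\left(J \right)} = J + 2 J^{2}$ ($w{\left(J \right)} = \left(J^{2} + J^{2}\right) + J = 2 J^{2} + J = J + 2 J^{2}$)
$S{\left(p \right)} = 3 + 2 p$ ($S{\left(p \right)} = \left(p + p\right) + 1 \left(1 + 2 \cdot 1\right) = 2 p + 1 \left(1 + 2\right) = 2 p + 1 \cdot 3 = 2 p + 3 = 3 + 2 p$)
$k{\left(G \right)} = -12 + G^{2} + 52 G$ ($k{\left(G \right)} = \left(G^{2} + 52 G\right) - 12 = -12 + G^{2} + 52 G$)
$- 265 S{\left(-5 \right)} - k{\left(171 \right)} = - 265 \left(3 + 2 \left(-5\right)\right) - \left(-12 + 171^{2} + 52 \cdot 171\right) = - 265 \left(3 - 10\right) - \left(-12 + 29241 + 8892\right) = \left(-265\right) \left(-7\right) - 38121 = 1855 - 38121 = -36266$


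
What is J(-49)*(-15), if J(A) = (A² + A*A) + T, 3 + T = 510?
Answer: -79635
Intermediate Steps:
T = 507 (T = -3 + 510 = 507)
J(A) = 507 + 2*A² (J(A) = (A² + A*A) + 507 = (A² + A²) + 507 = 2*A² + 507 = 507 + 2*A²)
J(-49)*(-15) = (507 + 2*(-49)²)*(-15) = (507 + 2*2401)*(-15) = (507 + 4802)*(-15) = 5309*(-15) = -79635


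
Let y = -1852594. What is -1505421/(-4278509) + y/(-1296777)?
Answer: 581090319439/326368945029 ≈ 1.7805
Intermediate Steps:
-1505421/(-4278509) + y/(-1296777) = -1505421/(-4278509) - 1852594/(-1296777) = -1505421*(-1/4278509) - 1852594*(-1/1296777) = 1505421/4278509 + 1852594/1296777 = 581090319439/326368945029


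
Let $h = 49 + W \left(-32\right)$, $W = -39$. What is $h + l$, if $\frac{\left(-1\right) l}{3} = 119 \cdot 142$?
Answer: $-49397$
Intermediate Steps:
$l = -50694$ ($l = - 3 \cdot 119 \cdot 142 = \left(-3\right) 16898 = -50694$)
$h = 1297$ ($h = 49 - -1248 = 49 + 1248 = 1297$)
$h + l = 1297 - 50694 = -49397$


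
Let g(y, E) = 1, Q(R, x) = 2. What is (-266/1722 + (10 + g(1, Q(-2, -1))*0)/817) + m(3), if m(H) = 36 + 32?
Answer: 6819095/100491 ≈ 67.858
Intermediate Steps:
m(H) = 68
(-266/1722 + (10 + g(1, Q(-2, -1))*0)/817) + m(3) = (-266/1722 + (10 + 1*0)/817) + 68 = (-266*1/1722 + (10 + 0)*(1/817)) + 68 = (-19/123 + 10*(1/817)) + 68 = (-19/123 + 10/817) + 68 = -14293/100491 + 68 = 6819095/100491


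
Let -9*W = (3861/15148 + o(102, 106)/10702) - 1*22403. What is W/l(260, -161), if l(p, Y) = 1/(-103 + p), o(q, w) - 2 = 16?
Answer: 285095987491657/729512532 ≈ 3.9080e+5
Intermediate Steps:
o(q, w) = 18 (o(q, w) = 2 + 16 = 18)
W = 1815898009501/729512532 (W = -((3861/15148 + 18/10702) - 1*22403)/9 = -((3861*(1/15148) + 18*(1/10702)) - 22403)/9 = -((3861/15148 + 9/5351) - 22403)/9 = -(20796543/81056948 - 22403)/9 = -1/9*(-1815898009501/81056948) = 1815898009501/729512532 ≈ 2489.2)
W/l(260, -161) = 1815898009501/(729512532*(1/(-103 + 260))) = 1815898009501/(729512532*(1/157)) = (1815898009501/729512532)*157 = 285095987491657/729512532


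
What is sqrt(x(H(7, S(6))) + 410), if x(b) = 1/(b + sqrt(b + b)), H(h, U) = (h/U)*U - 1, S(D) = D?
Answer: sqrt(4922 + 1640*sqrt(3))/(2*sqrt(3 + sqrt(3))) ≈ 20.251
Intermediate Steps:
H(h, U) = -1 + h (H(h, U) = (h/U)*U - 1 = h - 1 = -1 + h)
x(b) = 1/(b + sqrt(2)*sqrt(b)) (x(b) = 1/(b + sqrt(2*b)) = 1/(b + sqrt(2)*sqrt(b)))
sqrt(x(H(7, S(6))) + 410) = sqrt(1/((-1 + 7) + sqrt(2)*sqrt(-1 + 7)) + 410) = sqrt(1/(6 + sqrt(2)*sqrt(6)) + 410) = sqrt(1/(6 + 2*sqrt(3)) + 410) = sqrt(410 + 1/(6 + 2*sqrt(3)))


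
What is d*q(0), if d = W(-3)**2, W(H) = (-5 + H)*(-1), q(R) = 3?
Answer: 192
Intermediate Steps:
W(H) = 5 - H
d = 64 (d = (5 - 1*(-3))**2 = (5 + 3)**2 = 8**2 = 64)
d*q(0) = 64*3 = 192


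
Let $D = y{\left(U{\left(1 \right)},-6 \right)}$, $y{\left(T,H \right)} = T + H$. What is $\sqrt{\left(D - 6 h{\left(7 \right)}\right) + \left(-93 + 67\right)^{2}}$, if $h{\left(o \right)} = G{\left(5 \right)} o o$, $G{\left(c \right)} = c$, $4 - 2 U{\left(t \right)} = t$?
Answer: $\frac{i \sqrt{3194}}{2} \approx 28.258 i$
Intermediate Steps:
$U{\left(t \right)} = 2 - \frac{t}{2}$
$y{\left(T,H \right)} = H + T$
$h{\left(o \right)} = 5 o^{2}$ ($h{\left(o \right)} = 5 o o = 5 o^{2}$)
$D = - \frac{9}{2}$ ($D = -6 + \left(2 - \frac{1}{2}\right) = -6 + \frac{3}{2} = - \frac{9}{2} \approx -4.5$)
$\sqrt{\left(D - 6 h{\left(7 \right)}\right) + \left(-93 + 67\right)^{2}} = \sqrt{\left(- \frac{9}{2} - 6 \cdot 5 \cdot 7^{2}\right) + \left(-93 + 67\right)^{2}} = \sqrt{\left(- \frac{9}{2} - 6 \cdot 5 \cdot 49\right) + \left(-26\right)^{2}} = \sqrt{\left(- \frac{9}{2} - 1470\right) + 676} = \sqrt{- \frac{2949}{2} + 676} = \sqrt{- \frac{1597}{2}} = \frac{i \sqrt{3194}}{2}$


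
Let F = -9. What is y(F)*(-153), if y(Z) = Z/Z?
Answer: -153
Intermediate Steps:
y(Z) = 1
y(F)*(-153) = 1*(-153) = -153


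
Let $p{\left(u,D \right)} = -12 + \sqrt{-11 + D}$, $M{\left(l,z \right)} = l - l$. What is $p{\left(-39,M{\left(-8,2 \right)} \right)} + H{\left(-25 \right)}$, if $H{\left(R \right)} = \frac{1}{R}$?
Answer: $- \frac{301}{25} + i \sqrt{11} \approx -12.04 + 3.3166 i$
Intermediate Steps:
$M{\left(l,z \right)} = 0$
$p{\left(-39,M{\left(-8,2 \right)} \right)} + H{\left(-25 \right)} = \left(-12 + \sqrt{-11 + 0}\right) + \frac{1}{-25} = \left(-12 + \sqrt{-11}\right) - \frac{1}{25} = \left(-12 + i \sqrt{11}\right) - \frac{1}{25} = - \frac{301}{25} + i \sqrt{11}$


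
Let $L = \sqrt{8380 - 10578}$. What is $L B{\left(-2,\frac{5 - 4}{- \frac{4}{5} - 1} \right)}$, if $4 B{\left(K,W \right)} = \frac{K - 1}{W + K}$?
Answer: $\frac{27 i \sqrt{2198}}{92} \approx 13.759 i$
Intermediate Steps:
$B{\left(K,W \right)} = \frac{-1 + K}{4 \left(K + W\right)}$ ($B{\left(K,W \right)} = \frac{\left(K - 1\right) \frac{1}{W + K}}{4} = \frac{\left(-1 + K\right) \frac{1}{K + W}}{4} = \frac{\frac{1}{K + W} \left(-1 + K\right)}{4} = \frac{-1 + K}{4 \left(K + W\right)}$)
$L = i \sqrt{2198}$ ($L = \sqrt{-2198} = i \sqrt{2198} \approx 46.883 i$)
$L B{\left(-2,\frac{5 - 4}{- \frac{4}{5} - 1} \right)} = i \sqrt{2198} \frac{-1 - 2}{4 \left(-2 + \frac{5 - 4}{- \frac{4}{5} - 1}\right)} = i \sqrt{2198} \cdot \frac{1}{4} \frac{1}{-2 + 1 \frac{1}{\left(-4\right) \frac{1}{5} - 1}} \left(-3\right) = i \sqrt{2198} \cdot \frac{1}{4} \frac{1}{-2 + 1 \frac{1}{- \frac{4}{5} - 1}} \left(-3\right) = i \sqrt{2198} \cdot \frac{1}{4} \frac{1}{-2 + 1 \frac{1}{- \frac{9}{5}}} \left(-3\right) = i \sqrt{2198} \cdot \frac{1}{4} \frac{1}{-2 + 1 \left(- \frac{5}{9}\right)} \left(-3\right) = i \sqrt{2198} \cdot \frac{1}{4} \frac{1}{-2 - \frac{5}{9}} \left(-3\right) = i \sqrt{2198} \cdot \frac{1}{4} \frac{1}{- \frac{23}{9}} \left(-3\right) = i \sqrt{2198} \cdot \frac{1}{4} \left(- \frac{9}{23}\right) \left(-3\right) = i \sqrt{2198} \cdot \frac{27}{92} = \frac{27 i \sqrt{2198}}{92}$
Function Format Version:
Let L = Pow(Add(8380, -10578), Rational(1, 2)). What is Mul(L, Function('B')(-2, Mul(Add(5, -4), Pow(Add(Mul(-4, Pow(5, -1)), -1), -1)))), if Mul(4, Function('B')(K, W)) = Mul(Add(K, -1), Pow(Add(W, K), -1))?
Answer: Mul(Rational(27, 92), I, Pow(2198, Rational(1, 2))) ≈ Mul(13.759, I)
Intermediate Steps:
Function('B')(K, W) = Mul(Rational(1, 4), Pow(Add(K, W), -1), Add(-1, K)) (Function('B')(K, W) = Mul(Rational(1, 4), Mul(Add(K, -1), Pow(Add(W, K), -1))) = Mul(Rational(1, 4), Mul(Add(-1, K), Pow(Add(K, W), -1))) = Mul(Rational(1, 4), Mul(Pow(Add(K, W), -1), Add(-1, K))) = Mul(Rational(1, 4), Pow(Add(K, W), -1), Add(-1, K)))
L = Mul(I, Pow(2198, Rational(1, 2))) (L = Pow(-2198, Rational(1, 2)) = Mul(I, Pow(2198, Rational(1, 2))) ≈ Mul(46.883, I))
Mul(L, Function('B')(-2, Mul(Add(5, -4), Pow(Add(Mul(-4, Pow(5, -1)), -1), -1)))) = Mul(Mul(I, Pow(2198, Rational(1, 2))), Mul(Rational(1, 4), Pow(Add(-2, Mul(Add(5, -4), Pow(Add(Mul(-4, Pow(5, -1)), -1), -1))), -1), Add(-1, -2))) = Mul(Mul(I, Pow(2198, Rational(1, 2))), Mul(Rational(1, 4), Pow(Add(-2, Mul(1, Pow(Add(Mul(-4, Rational(1, 5)), -1), -1))), -1), -3)) = Mul(Mul(I, Pow(2198, Rational(1, 2))), Mul(Rational(1, 4), Pow(Add(-2, Mul(1, Pow(Add(Rational(-4, 5), -1), -1))), -1), -3)) = Mul(Mul(I, Pow(2198, Rational(1, 2))), Mul(Rational(1, 4), Pow(Add(-2, Mul(1, Pow(Rational(-9, 5), -1))), -1), -3)) = Mul(Mul(I, Pow(2198, Rational(1, 2))), Mul(Rational(1, 4), Pow(Add(-2, Mul(1, Rational(-5, 9))), -1), -3)) = Mul(Mul(I, Pow(2198, Rational(1, 2))), Mul(Rational(1, 4), Pow(Add(-2, Rational(-5, 9)), -1), -3)) = Mul(Mul(I, Pow(2198, Rational(1, 2))), Mul(Rational(1, 4), Pow(Rational(-23, 9), -1), -3)) = Mul(Mul(I, Pow(2198, Rational(1, 2))), Mul(Rational(1, 4), Rational(-9, 23), -3)) = Mul(Mul(I, Pow(2198, Rational(1, 2))), Rational(27, 92)) = Mul(Rational(27, 92), I, Pow(2198, Rational(1, 2)))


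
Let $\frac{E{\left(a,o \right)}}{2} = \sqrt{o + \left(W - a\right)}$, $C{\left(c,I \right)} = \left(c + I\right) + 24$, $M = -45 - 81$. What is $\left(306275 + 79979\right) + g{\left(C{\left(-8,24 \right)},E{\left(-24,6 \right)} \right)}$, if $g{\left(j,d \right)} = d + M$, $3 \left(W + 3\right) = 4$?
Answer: $386128 + \frac{2 \sqrt{255}}{3} \approx 3.8614 \cdot 10^{5}$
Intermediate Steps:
$W = - \frac{5}{3}$ ($W = -3 + \frac{1}{3} \cdot 4 = -3 + \frac{4}{3} = - \frac{5}{3} \approx -1.6667$)
$M = -126$
$C{\left(c,I \right)} = 24 + I + c$ ($C{\left(c,I \right)} = \left(I + c\right) + 24 = 24 + I + c$)
$E{\left(a,o \right)} = 2 \sqrt{- \frac{5}{3} + o - a}$ ($E{\left(a,o \right)} = 2 \sqrt{o - \left(\frac{5}{3} + a\right)} = 2 \sqrt{- \frac{5}{3} + o - a}$)
$g{\left(j,d \right)} = -126 + d$ ($g{\left(j,d \right)} = d - 126 = -126 + d$)
$\left(306275 + 79979\right) + g{\left(C{\left(-8,24 \right)},E{\left(-24,6 \right)} \right)} = \left(306275 + 79979\right) - \left(126 - \frac{2 \sqrt{-15 - -216 + 9 \cdot 6}}{3}\right) = 386254 - \left(126 - \frac{2 \sqrt{-15 + 216 + 54}}{3}\right) = 386254 - \left(126 - \frac{2 \sqrt{255}}{3}\right) = 386128 + \frac{2 \sqrt{255}}{3}$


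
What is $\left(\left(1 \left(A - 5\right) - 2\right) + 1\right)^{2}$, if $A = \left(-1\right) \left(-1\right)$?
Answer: $25$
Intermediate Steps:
$A = 1$
$\left(\left(1 \left(A - 5\right) - 2\right) + 1\right)^{2} = \left(\left(1 \left(1 - 5\right) - 2\right) + 1\right)^{2} = \left(\left(1 \left(-4\right) - 2\right) + 1\right)^{2} = \left(\left(-4 - 2\right) + 1\right)^{2} = \left(-6 + 1\right)^{2} = \left(-5\right)^{2} = 25$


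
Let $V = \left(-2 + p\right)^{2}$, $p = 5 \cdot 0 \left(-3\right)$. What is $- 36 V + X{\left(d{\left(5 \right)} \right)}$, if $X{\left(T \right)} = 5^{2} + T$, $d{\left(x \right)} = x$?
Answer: $-114$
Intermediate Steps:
$p = 0$ ($p = 0 \left(-3\right) = 0$)
$X{\left(T \right)} = 25 + T$
$V = 4$ ($V = \left(-2 + 0\right)^{2} = \left(-2\right)^{2} = 4$)
$- 36 V + X{\left(d{\left(5 \right)} \right)} = \left(-36\right) 4 + \left(25 + 5\right) = -144 + 30 = -114$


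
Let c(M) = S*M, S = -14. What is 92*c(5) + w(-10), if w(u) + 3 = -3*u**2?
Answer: -6743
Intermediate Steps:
c(M) = -14*M
w(u) = -3 - 3*u**2
92*c(5) + w(-10) = 92*(-14*5) + (-3 - 3*(-10)**2) = 92*(-70) + (-3 - 3*100) = -6440 + (-3 - 300) = -6440 - 303 = -6743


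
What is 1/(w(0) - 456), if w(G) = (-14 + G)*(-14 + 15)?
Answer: -1/470 ≈ -0.0021277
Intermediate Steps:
w(G) = -14 + G (w(G) = (-14 + G)*1 = -14 + G)
1/(w(0) - 456) = 1/((-14 + 0) - 456) = 1/(-14 - 456) = 1/(-470) = -1/470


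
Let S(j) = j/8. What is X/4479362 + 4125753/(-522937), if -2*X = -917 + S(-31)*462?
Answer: -147840266791915/18739393009552 ≈ -7.8893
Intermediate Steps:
S(j) = j/8 (S(j) = j*(⅛) = j/8)
X = 10829/8 (X = -(-917 + ((⅛)*(-31))*462)/2 = -(-917 - 31/8*462)/2 = -(-917 - 7161/4)/2 = -½*(-10829/4) = 10829/8 ≈ 1353.6)
X/4479362 + 4125753/(-522937) = (10829/8)/4479362 + 4125753/(-522937) = (10829/8)*(1/4479362) + 4125753*(-1/522937) = 10829/35834896 - 4125753/522937 = -147840266791915/18739393009552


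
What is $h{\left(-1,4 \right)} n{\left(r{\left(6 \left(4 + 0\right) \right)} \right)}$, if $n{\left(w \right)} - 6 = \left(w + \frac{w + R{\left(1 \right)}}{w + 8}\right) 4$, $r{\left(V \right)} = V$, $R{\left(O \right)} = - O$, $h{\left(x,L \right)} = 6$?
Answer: $\frac{2517}{4} \approx 629.25$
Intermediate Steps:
$n{\left(w \right)} = 6 + 4 w + \frac{4 \left(-1 + w\right)}{8 + w}$ ($n{\left(w \right)} = 6 + \left(w + \frac{w - 1}{w + 8}\right) 4 = 6 + \left(w + \frac{w - 1}{8 + w}\right) 4 = 6 + \left(w + \frac{-1 + w}{8 + w}\right) 4 = 6 + \left(4 w + \frac{4 \left(-1 + w\right)}{8 + w}\right) = 6 + 4 w + \frac{4 \left(-1 + w\right)}{8 + w}$)
$h{\left(-1,4 \right)} n{\left(r{\left(6 \left(4 + 0\right) \right)} \right)} = 6 \frac{2 \left(22 + 2 \left(6 \left(4 + 0\right)\right)^{2} + 21 \cdot 6 \left(4 + 0\right)\right)}{8 + 6 \left(4 + 0\right)} = 6 \frac{2 \left(22 + 2 \left(6 \cdot 4\right)^{2} + 21 \cdot 6 \cdot 4\right)}{8 + 6 \cdot 4} = 6 \frac{2 \left(22 + 2 \cdot 24^{2} + 21 \cdot 24\right)}{8 + 24} = 6 \frac{2 \left(22 + 2 \cdot 576 + 504\right)}{32} = 6 \cdot 2 \cdot \frac{1}{32} \left(22 + 1152 + 504\right) = 6 \cdot 2 \cdot \frac{1}{32} \cdot 1678 = 6 \cdot \frac{839}{8} = \frac{2517}{4}$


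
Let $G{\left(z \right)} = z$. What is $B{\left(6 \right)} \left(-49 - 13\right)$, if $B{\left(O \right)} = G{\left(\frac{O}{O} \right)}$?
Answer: $-62$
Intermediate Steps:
$B{\left(O \right)} = 1$ ($B{\left(O \right)} = \frac{O}{O} = 1$)
$B{\left(6 \right)} \left(-49 - 13\right) = 1 \left(-49 - 13\right) = 1 \left(-62\right) = -62$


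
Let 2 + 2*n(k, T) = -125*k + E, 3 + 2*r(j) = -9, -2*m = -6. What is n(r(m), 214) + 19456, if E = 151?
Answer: 39811/2 ≈ 19906.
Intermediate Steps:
m = 3 (m = -1/2*(-6) = 3)
r(j) = -6 (r(j) = -3/2 + (1/2)*(-9) = -3/2 - 9/2 = -6)
n(k, T) = 149/2 - 125*k/2 (n(k, T) = -1 + (-125*k + 151)/2 = -1 + (151 - 125*k)/2 = -1 + (151/2 - 125*k/2) = 149/2 - 125*k/2)
n(r(m), 214) + 19456 = (149/2 - 125/2*(-6)) + 19456 = (149/2 + 375) + 19456 = 899/2 + 19456 = 39811/2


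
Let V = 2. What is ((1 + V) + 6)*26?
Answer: 234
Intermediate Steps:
((1 + V) + 6)*26 = ((1 + 2) + 6)*26 = (3 + 6)*26 = 9*26 = 234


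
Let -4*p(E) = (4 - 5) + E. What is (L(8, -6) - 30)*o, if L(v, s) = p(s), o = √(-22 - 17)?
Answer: -113*I*√39/4 ≈ -176.42*I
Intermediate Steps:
o = I*√39 (o = √(-39) = I*√39 ≈ 6.245*I)
p(E) = ¼ - E/4 (p(E) = -((4 - 5) + E)/4 = -(-1 + E)/4 = ¼ - E/4)
L(v, s) = ¼ - s/4
(L(8, -6) - 30)*o = ((¼ - ¼*(-6)) - 30)*(I*√39) = ((¼ + 3/2) - 30)*(I*√39) = (7/4 - 30)*(I*√39) = -113*I*√39/4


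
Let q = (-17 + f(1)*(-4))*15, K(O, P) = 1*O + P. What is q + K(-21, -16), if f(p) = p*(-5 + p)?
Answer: -52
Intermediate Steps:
K(O, P) = O + P
q = -15 (q = (-17 + (1*(-5 + 1))*(-4))*15 = (-17 + (1*(-4))*(-4))*15 = (-17 - 4*(-4))*15 = (-17 + 16)*15 = -1*15 = -15)
q + K(-21, -16) = -15 + (-21 - 16) = -15 - 37 = -52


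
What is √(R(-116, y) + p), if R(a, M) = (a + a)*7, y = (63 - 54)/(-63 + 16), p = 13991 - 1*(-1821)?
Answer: 2*√3547 ≈ 119.11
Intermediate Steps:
p = 15812 (p = 13991 + 1821 = 15812)
y = -9/47 (y = 9/(-47) = 9*(-1/47) = -9/47 ≈ -0.19149)
R(a, M) = 14*a (R(a, M) = (2*a)*7 = 14*a)
√(R(-116, y) + p) = √(14*(-116) + 15812) = √(-1624 + 15812) = √14188 = 2*√3547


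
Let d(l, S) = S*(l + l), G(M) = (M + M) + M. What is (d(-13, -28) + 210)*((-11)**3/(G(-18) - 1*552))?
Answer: 624239/303 ≈ 2060.2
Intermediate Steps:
G(M) = 3*M (G(M) = 2*M + M = 3*M)
d(l, S) = 2*S*l (d(l, S) = S*(2*l) = 2*S*l)
(d(-13, -28) + 210)*((-11)**3/(G(-18) - 1*552)) = (2*(-28)*(-13) + 210)*((-11)**3/(3*(-18) - 1*552)) = (728 + 210)*(-1331/(-54 - 552)) = 938*(-1331/(-606)) = 938*(-1331*(-1/606)) = 938*(1331/606) = 624239/303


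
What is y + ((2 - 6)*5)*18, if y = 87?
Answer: -273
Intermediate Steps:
y + ((2 - 6)*5)*18 = 87 + ((2 - 6)*5)*18 = 87 - 4*5*18 = 87 - 20*18 = 87 - 360 = -273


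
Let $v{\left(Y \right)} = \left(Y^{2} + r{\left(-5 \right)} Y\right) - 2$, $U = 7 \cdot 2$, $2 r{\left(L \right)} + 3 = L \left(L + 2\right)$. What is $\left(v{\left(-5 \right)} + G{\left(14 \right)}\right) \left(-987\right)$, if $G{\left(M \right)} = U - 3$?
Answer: $-3948$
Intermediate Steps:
$r{\left(L \right)} = - \frac{3}{2} + \frac{L \left(2 + L\right)}{2}$ ($r{\left(L \right)} = - \frac{3}{2} + \frac{L \left(L + 2\right)}{2} = - \frac{3}{2} + \frac{L \left(2 + L\right)}{2}$)
$U = 14$
$v{\left(Y \right)} = -2 + Y^{2} + 6 Y$ ($v{\left(Y \right)} = \left(Y^{2} + \left(- \frac{3}{2} - 5 + \frac{\left(-5\right)^{2}}{2}\right) Y\right) - 2 = \left(Y^{2} + \left(- \frac{3}{2} - 5 + \frac{1}{2} \cdot 25\right) Y\right) - 2 = \left(Y^{2} + \left(- \frac{3}{2} - 5 + \frac{25}{2}\right) Y\right) - 2 = \left(Y^{2} + 6 Y\right) - 2 = -2 + Y^{2} + 6 Y$)
$G{\left(M \right)} = 11$ ($G{\left(M \right)} = 14 - 3 = 11$)
$\left(v{\left(-5 \right)} + G{\left(14 \right)}\right) \left(-987\right) = \left(\left(-2 + \left(-5\right)^{2} + 6 \left(-5\right)\right) + 11\right) \left(-987\right) = \left(\left(-2 + 25 - 30\right) + 11\right) \left(-987\right) = \left(-7 + 11\right) \left(-987\right) = 4 \left(-987\right) = -3948$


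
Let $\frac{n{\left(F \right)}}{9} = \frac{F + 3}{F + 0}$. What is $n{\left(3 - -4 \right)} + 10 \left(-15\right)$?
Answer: $- \frac{960}{7} \approx -137.14$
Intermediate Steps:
$n{\left(F \right)} = \frac{9 \left(3 + F\right)}{F}$ ($n{\left(F \right)} = 9 \frac{F + 3}{F + 0} = 9 \frac{3 + F}{F} = \frac{9 \left(3 + F\right)}{F}$)
$n{\left(3 - -4 \right)} + 10 \left(-15\right) = \left(9 + \frac{27}{3 - -4}\right) + 10 \left(-15\right) = \left(9 + \frac{27}{3 + 4}\right) - 150 = \left(9 + \frac{27}{7}\right) - 150 = \frac{90}{7} - 150 = - \frac{960}{7}$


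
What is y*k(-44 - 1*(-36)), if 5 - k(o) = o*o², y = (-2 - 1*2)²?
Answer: 8272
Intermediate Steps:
y = 16 (y = (-2 - 2)² = (-4)² = 16)
k(o) = 5 - o³ (k(o) = 5 - o*o² = 5 - o³)
y*k(-44 - 1*(-36)) = 16*(5 - (-44 - 1*(-36))³) = 16*(5 - (-44 + 36)³) = 16*(5 - 1*(-8)³) = 16*(5 - 1*(-512)) = 16*(5 + 512) = 16*517 = 8272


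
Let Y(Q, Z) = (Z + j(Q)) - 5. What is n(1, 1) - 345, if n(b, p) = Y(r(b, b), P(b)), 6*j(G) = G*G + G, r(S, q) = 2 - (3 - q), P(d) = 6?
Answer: -344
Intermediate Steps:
r(S, q) = -1 + q (r(S, q) = 2 + (-3 + q) = -1 + q)
j(G) = G/6 + G²/6 (j(G) = (G*G + G)/6 = (G² + G)/6 = (G + G²)/6 = G/6 + G²/6)
Y(Q, Z) = -5 + Z + Q*(1 + Q)/6 (Y(Q, Z) = (Z + Q*(1 + Q)/6) - 5 = -5 + Z + Q*(1 + Q)/6)
n(b, p) = 1 + b*(-1 + b)/6 (n(b, p) = -5 + 6 + (-1 + b)*(1 + (-1 + b))/6 = -5 + 6 + (-1 + b)*b/6 = -5 + 6 + b*(-1 + b)/6 = 1 + b*(-1 + b)/6)
n(1, 1) - 345 = (1 + (⅙)*1*(-1 + 1)) - 345 = (1 + (⅙)*1*0) - 345 = (1 + 0) - 345 = 1 - 345 = -344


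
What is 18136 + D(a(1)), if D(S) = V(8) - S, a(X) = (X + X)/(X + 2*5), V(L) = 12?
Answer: 199626/11 ≈ 18148.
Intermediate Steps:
a(X) = 2*X/(10 + X) (a(X) = (2*X)/(X + 10) = (2*X)/(10 + X) = 2*X/(10 + X))
D(S) = 12 - S
18136 + D(a(1)) = 18136 + (12 - 2/(10 + 1)) = 18136 + (12 - 2/11) = 18136 + 130/11 = 199626/11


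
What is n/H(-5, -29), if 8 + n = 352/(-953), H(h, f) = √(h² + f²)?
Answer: -3988*√866/412649 ≈ -0.28440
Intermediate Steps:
H(h, f) = √(f² + h²)
n = -7976/953 (n = -8 + 352/(-953) = -8 + 352*(-1/953) = -8 - 352/953 = -7976/953 ≈ -8.3694)
n/H(-5, -29) = -7976/(953*√((-29)² + (-5)²)) = -7976/(953*√(841 + 25)) = -7976*√866/866/953 = -3988*√866/412649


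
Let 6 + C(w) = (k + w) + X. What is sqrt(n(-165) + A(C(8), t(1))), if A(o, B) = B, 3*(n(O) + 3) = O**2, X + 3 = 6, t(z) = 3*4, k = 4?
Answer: 2*sqrt(2271) ≈ 95.310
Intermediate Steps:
t(z) = 12
X = 3 (X = -3 + 6 = 3)
n(O) = -3 + O**2/3
C(w) = 1 + w (C(w) = -6 + ((4 + w) + 3) = -6 + (7 + w) = 1 + w)
sqrt(n(-165) + A(C(8), t(1))) = sqrt((-3 + (1/3)*(-165)**2) + 12) = sqrt((-3 + (1/3)*27225) + 12) = sqrt((-3 + 9075) + 12) = sqrt(9072 + 12) = sqrt(9084) = 2*sqrt(2271)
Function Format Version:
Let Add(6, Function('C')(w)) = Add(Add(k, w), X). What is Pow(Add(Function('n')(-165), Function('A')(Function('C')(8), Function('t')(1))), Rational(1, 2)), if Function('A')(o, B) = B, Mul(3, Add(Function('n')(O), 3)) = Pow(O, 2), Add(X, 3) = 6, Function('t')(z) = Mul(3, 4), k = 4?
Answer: Mul(2, Pow(2271, Rational(1, 2))) ≈ 95.310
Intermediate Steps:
Function('t')(z) = 12
X = 3 (X = Add(-3, 6) = 3)
Function('n')(O) = Add(-3, Mul(Rational(1, 3), Pow(O, 2)))
Function('C')(w) = Add(1, w) (Function('C')(w) = Add(-6, Add(Add(4, w), 3)) = Add(-6, Add(7, w)) = Add(1, w))
Pow(Add(Function('n')(-165), Function('A')(Function('C')(8), Function('t')(1))), Rational(1, 2)) = Pow(Add(Add(-3, Mul(Rational(1, 3), Pow(-165, 2))), 12), Rational(1, 2)) = Pow(Add(Add(-3, Mul(Rational(1, 3), 27225)), 12), Rational(1, 2)) = Pow(Add(Add(-3, 9075), 12), Rational(1, 2)) = Pow(Add(9072, 12), Rational(1, 2)) = Pow(9084, Rational(1, 2)) = Mul(2, Pow(2271, Rational(1, 2)))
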